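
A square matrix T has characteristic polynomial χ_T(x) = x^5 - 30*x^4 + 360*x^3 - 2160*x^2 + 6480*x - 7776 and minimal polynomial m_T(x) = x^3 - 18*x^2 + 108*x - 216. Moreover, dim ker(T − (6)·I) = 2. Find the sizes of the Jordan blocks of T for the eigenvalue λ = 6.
Block sizes for λ = 6: [3, 2]

Step 1 — from the characteristic polynomial, algebraic multiplicity of λ = 6 is 5. From dim ker(T − (6)·I) = 2, there are exactly 2 Jordan blocks for λ = 6.
Step 2 — from the minimal polynomial, the factor (x − 6)^3 tells us the largest block for λ = 6 has size 3.
Step 3 — with total size 5, 2 blocks, and largest block 3, the block sizes (in nonincreasing order) are [3, 2].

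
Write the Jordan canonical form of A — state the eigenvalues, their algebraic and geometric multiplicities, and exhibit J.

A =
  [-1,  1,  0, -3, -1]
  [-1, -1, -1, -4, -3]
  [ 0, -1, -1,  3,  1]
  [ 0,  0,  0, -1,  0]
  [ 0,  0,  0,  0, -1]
J_3(-1) ⊕ J_1(-1) ⊕ J_1(-1)

The characteristic polynomial is
  det(x·I − A) = x^5 + 5*x^4 + 10*x^3 + 10*x^2 + 5*x + 1 = (x + 1)^5

Eigenvalues and multiplicities (the geometric multiplicity of λ is n − rank(A − λI), which equals the number of Jordan blocks for λ):
  λ = -1: algebraic multiplicity = 5, geometric multiplicity = 3

Determining the block sizes for each eigenvalue:
  λ = -1: with am = 5 and gm = 3, the partition is not yet determined (e.g. several partitions of 5 into 3 parts exist). Let N = A − (-1)·I. Computing rank(N^1) = 2, rank(N^2) = 1, rank(N^3) = 0; the number of blocks of size ≥ j is rank(N^{j−1}) − rank(N^j), giving [3, 1, 1]. So we have 1 block(s) of size 3, 2 block(s) of size 1 → block sizes [3, 1, 1]

Assembling the blocks gives a Jordan form
J =
  [-1,  1,  0,  0,  0]
  [ 0, -1,  1,  0,  0]
  [ 0,  0, -1,  0,  0]
  [ 0,  0,  0, -1,  0]
  [ 0,  0,  0,  0, -1]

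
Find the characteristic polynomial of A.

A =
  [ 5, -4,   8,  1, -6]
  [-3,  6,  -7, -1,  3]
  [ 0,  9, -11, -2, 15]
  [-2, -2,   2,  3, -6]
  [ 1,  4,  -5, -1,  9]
x^5 - 12*x^4 + 54*x^3 - 108*x^2 + 81*x

Expanding det(x·I − A) (e.g. by cofactor expansion or by noting that A is similar to its Jordan form J, which has the same characteristic polynomial as A) gives
  χ_A(x) = x^5 - 12*x^4 + 54*x^3 - 108*x^2 + 81*x
which factors as x*(x - 3)^4. The eigenvalues (with algebraic multiplicities) are λ = 0 with multiplicity 1, λ = 3 with multiplicity 4.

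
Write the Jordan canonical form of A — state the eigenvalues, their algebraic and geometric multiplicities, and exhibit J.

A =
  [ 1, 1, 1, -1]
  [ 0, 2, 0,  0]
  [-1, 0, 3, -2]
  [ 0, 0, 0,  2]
J_3(2) ⊕ J_1(2)

The characteristic polynomial is
  det(x·I − A) = x^4 - 8*x^3 + 24*x^2 - 32*x + 16 = (x - 2)^4

Eigenvalues and multiplicities (the geometric multiplicity of λ is n − rank(A − λI), which equals the number of Jordan blocks for λ):
  λ = 2: algebraic multiplicity = 4, geometric multiplicity = 2

Determining the block sizes for each eigenvalue:
  λ = 2: with am = 4 and gm = 2, the partition is not yet determined (e.g. several partitions of 4 into 2 parts exist). Let N = A − (2)·I. Computing rank(N^1) = 2, rank(N^2) = 1, rank(N^3) = 0; the number of blocks of size ≥ j is rank(N^{j−1}) − rank(N^j), giving [2, 1, 1]. So we have 1 block(s) of size 3, 1 block(s) of size 1 → block sizes [3, 1]

Assembling the blocks gives a Jordan form
J =
  [2, 1, 0, 0]
  [0, 2, 1, 0]
  [0, 0, 2, 0]
  [0, 0, 0, 2]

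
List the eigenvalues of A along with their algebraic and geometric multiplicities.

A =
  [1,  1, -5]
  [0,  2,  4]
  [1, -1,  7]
λ = 2: alg = 1, geom = 1; λ = 4: alg = 2, geom = 1

Step 1 — factor the characteristic polynomial to read off the algebraic multiplicities:
  χ_A(x) = (x - 4)^2*(x - 2)

Step 2 — compute geometric multiplicities via the rank-nullity identity g(λ) = n − rank(A − λI):
  rank(A − (2)·I) = 2, so dim ker(A − (2)·I) = n − 2 = 1
  rank(A − (4)·I) = 2, so dim ker(A − (4)·I) = n − 2 = 1

Summary:
  λ = 2: algebraic multiplicity = 1, geometric multiplicity = 1
  λ = 4: algebraic multiplicity = 2, geometric multiplicity = 1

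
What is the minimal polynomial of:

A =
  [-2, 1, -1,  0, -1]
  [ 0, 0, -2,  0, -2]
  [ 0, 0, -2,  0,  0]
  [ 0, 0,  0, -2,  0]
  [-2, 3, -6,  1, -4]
x^3 + 6*x^2 + 12*x + 8

The characteristic polynomial is χ_A(x) = (x + 2)^5, so the eigenvalues are known. The minimal polynomial is
  m_A(x) = Π_λ (x − λ)^{k_λ}
where k_λ is the size of the *largest* Jordan block for λ (equivalently, the smallest k with (A − λI)^k v = 0 for every generalised eigenvector v of λ).

  λ = -2: largest Jordan block has size 3, contributing (x + 2)^3

So m_A(x) = (x + 2)^3 = x^3 + 6*x^2 + 12*x + 8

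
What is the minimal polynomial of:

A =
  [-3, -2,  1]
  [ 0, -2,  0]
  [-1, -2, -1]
x^2 + 4*x + 4

The characteristic polynomial is χ_A(x) = (x + 2)^3, so the eigenvalues are known. The minimal polynomial is
  m_A(x) = Π_λ (x − λ)^{k_λ}
where k_λ is the size of the *largest* Jordan block for λ (equivalently, the smallest k with (A − λI)^k v = 0 for every generalised eigenvector v of λ).

  λ = -2: largest Jordan block has size 2, contributing (x + 2)^2

So m_A(x) = (x + 2)^2 = x^2 + 4*x + 4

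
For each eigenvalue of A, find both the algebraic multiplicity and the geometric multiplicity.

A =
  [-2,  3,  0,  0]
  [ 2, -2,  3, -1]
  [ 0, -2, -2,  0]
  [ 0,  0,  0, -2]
λ = -2: alg = 4, geom = 2

Step 1 — factor the characteristic polynomial to read off the algebraic multiplicities:
  χ_A(x) = (x + 2)^4

Step 2 — compute geometric multiplicities via the rank-nullity identity g(λ) = n − rank(A − λI):
  rank(A − (-2)·I) = 2, so dim ker(A − (-2)·I) = n − 2 = 2

Summary:
  λ = -2: algebraic multiplicity = 4, geometric multiplicity = 2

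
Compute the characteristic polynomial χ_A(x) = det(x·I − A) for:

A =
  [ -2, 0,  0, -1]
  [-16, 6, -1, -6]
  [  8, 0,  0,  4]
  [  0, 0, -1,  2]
x^4 - 6*x^3

Expanding det(x·I − A) (e.g. by cofactor expansion or by noting that A is similar to its Jordan form J, which has the same characteristic polynomial as A) gives
  χ_A(x) = x^4 - 6*x^3
which factors as x^3*(x - 6). The eigenvalues (with algebraic multiplicities) are λ = 0 with multiplicity 3, λ = 6 with multiplicity 1.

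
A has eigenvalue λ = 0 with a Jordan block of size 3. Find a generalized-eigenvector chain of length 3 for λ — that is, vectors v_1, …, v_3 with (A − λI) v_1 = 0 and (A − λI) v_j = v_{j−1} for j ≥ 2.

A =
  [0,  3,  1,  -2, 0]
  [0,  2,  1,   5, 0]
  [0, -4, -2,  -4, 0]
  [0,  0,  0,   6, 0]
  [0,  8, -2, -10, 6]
A Jordan chain for λ = 0 of length 3:
v_1 = (1, 0, 0, 0, 0)ᵀ
v_2 = (1, 1, -2, 0, -2)ᵀ
v_3 = (0, 0, 1, 0, 0)ᵀ

Let N = A − (0)·I. We want v_3 with N^3 v_3 = 0 but N^2 v_3 ≠ 0; then v_{j-1} := N · v_j for j = 3, …, 2.

Pick v_3 = (0, 0, 1, 0, 0)ᵀ.
Then v_2 = N · v_3 = (1, 1, -2, 0, -2)ᵀ.
Then v_1 = N · v_2 = (1, 0, 0, 0, 0)ᵀ.

Sanity check: (A − (0)·I) v_1 = (0, 0, 0, 0, 0)ᵀ = 0. ✓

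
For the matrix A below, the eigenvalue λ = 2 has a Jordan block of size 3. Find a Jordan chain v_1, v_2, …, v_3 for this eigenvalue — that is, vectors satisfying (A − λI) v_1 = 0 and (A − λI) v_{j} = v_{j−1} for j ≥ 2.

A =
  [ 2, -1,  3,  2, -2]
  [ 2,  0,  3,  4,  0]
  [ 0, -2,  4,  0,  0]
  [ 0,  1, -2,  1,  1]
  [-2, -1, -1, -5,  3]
A Jordan chain for λ = 2 of length 3:
v_1 = (2, -4, -4, 0, -4)ᵀ
v_2 = (0, 2, 0, 0, -2)ᵀ
v_3 = (1, 0, 0, 0, 0)ᵀ

Let N = A − (2)·I. We want v_3 with N^3 v_3 = 0 but N^2 v_3 ≠ 0; then v_{j-1} := N · v_j for j = 3, …, 2.

Pick v_3 = (1, 0, 0, 0, 0)ᵀ.
Then v_2 = N · v_3 = (0, 2, 0, 0, -2)ᵀ.
Then v_1 = N · v_2 = (2, -4, -4, 0, -4)ᵀ.

Sanity check: (A − (2)·I) v_1 = (0, 0, 0, 0, 0)ᵀ = 0. ✓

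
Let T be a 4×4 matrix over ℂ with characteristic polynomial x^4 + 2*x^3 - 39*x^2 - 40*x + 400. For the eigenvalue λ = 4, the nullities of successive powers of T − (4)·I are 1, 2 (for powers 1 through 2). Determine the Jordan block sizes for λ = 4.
Block sizes for λ = 4: [2]

From the dimensions of kernels of powers, the number of Jordan blocks of size at least j is d_j − d_{j−1} where d_j = dim ker(N^j) (with d_0 = 0). Computing the differences gives [1, 1].
The number of blocks of size exactly k is (#blocks of size ≥ k) − (#blocks of size ≥ k + 1), so the partition is: 1 block(s) of size 2.
In nonincreasing order the block sizes are [2].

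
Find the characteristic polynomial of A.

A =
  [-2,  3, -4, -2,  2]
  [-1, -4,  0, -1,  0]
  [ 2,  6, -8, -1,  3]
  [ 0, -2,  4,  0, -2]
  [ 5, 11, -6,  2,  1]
x^5 + 13*x^4 + 67*x^3 + 171*x^2 + 216*x + 108

Expanding det(x·I − A) (e.g. by cofactor expansion or by noting that A is similar to its Jordan form J, which has the same characteristic polynomial as A) gives
  χ_A(x) = x^5 + 13*x^4 + 67*x^3 + 171*x^2 + 216*x + 108
which factors as (x + 2)^2*(x + 3)^3. The eigenvalues (with algebraic multiplicities) are λ = -3 with multiplicity 3, λ = -2 with multiplicity 2.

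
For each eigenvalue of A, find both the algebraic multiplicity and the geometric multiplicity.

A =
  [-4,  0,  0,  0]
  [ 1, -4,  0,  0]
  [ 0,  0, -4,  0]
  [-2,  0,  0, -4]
λ = -4: alg = 4, geom = 3

Step 1 — factor the characteristic polynomial to read off the algebraic multiplicities:
  χ_A(x) = (x + 4)^4

Step 2 — compute geometric multiplicities via the rank-nullity identity g(λ) = n − rank(A − λI):
  rank(A − (-4)·I) = 1, so dim ker(A − (-4)·I) = n − 1 = 3

Summary:
  λ = -4: algebraic multiplicity = 4, geometric multiplicity = 3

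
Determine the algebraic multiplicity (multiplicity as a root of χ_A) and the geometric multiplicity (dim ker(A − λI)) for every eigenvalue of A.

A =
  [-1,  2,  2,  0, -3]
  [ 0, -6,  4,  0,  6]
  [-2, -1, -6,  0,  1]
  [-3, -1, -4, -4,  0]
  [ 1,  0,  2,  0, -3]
λ = -4: alg = 5, geom = 3

Step 1 — factor the characteristic polynomial to read off the algebraic multiplicities:
  χ_A(x) = (x + 4)^5

Step 2 — compute geometric multiplicities via the rank-nullity identity g(λ) = n − rank(A − λI):
  rank(A − (-4)·I) = 2, so dim ker(A − (-4)·I) = n − 2 = 3

Summary:
  λ = -4: algebraic multiplicity = 5, geometric multiplicity = 3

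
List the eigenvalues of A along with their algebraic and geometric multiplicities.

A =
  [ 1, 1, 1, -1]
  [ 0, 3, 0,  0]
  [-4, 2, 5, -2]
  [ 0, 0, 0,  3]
λ = 3: alg = 4, geom = 3

Step 1 — factor the characteristic polynomial to read off the algebraic multiplicities:
  χ_A(x) = (x - 3)^4

Step 2 — compute geometric multiplicities via the rank-nullity identity g(λ) = n − rank(A − λI):
  rank(A − (3)·I) = 1, so dim ker(A − (3)·I) = n − 1 = 3

Summary:
  λ = 3: algebraic multiplicity = 4, geometric multiplicity = 3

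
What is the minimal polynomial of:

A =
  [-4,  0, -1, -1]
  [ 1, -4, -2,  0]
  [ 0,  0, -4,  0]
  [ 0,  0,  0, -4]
x^3 + 12*x^2 + 48*x + 64

The characteristic polynomial is χ_A(x) = (x + 4)^4, so the eigenvalues are known. The minimal polynomial is
  m_A(x) = Π_λ (x − λ)^{k_λ}
where k_λ is the size of the *largest* Jordan block for λ (equivalently, the smallest k with (A − λI)^k v = 0 for every generalised eigenvector v of λ).

  λ = -4: largest Jordan block has size 3, contributing (x + 4)^3

So m_A(x) = (x + 4)^3 = x^3 + 12*x^2 + 48*x + 64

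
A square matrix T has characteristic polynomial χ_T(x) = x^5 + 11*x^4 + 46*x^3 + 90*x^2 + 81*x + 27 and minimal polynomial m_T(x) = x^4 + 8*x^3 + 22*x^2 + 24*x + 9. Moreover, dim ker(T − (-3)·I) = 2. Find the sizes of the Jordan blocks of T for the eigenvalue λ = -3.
Block sizes for λ = -3: [2, 1]

Step 1 — from the characteristic polynomial, algebraic multiplicity of λ = -3 is 3. From dim ker(T − (-3)·I) = 2, there are exactly 2 Jordan blocks for λ = -3.
Step 2 — from the minimal polynomial, the factor (x + 3)^2 tells us the largest block for λ = -3 has size 2.
Step 3 — with total size 3, 2 blocks, and largest block 2, the block sizes (in nonincreasing order) are [2, 1].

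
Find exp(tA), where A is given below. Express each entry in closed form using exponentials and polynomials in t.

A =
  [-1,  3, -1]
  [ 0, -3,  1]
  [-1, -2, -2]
e^{tA} =
  [t^2*exp(-2*t) + t*exp(-2*t) + exp(-2*t), t^2*exp(-2*t) + 3*t*exp(-2*t), t^2*exp(-2*t) - t*exp(-2*t)]
  [-t^2*exp(-2*t)/2, -t^2*exp(-2*t)/2 - t*exp(-2*t) + exp(-2*t), -t^2*exp(-2*t)/2 + t*exp(-2*t)]
  [-t^2*exp(-2*t)/2 - t*exp(-2*t), -t^2*exp(-2*t)/2 - 2*t*exp(-2*t), -t^2*exp(-2*t)/2 + exp(-2*t)]

Strategy: write A = P · J · P⁻¹ where J is a Jordan canonical form, so e^{tA} = P · e^{tJ} · P⁻¹, and e^{tJ} can be computed block-by-block.

A has Jordan form
J =
  [-2,  1,  0]
  [ 0, -2,  1]
  [ 0,  0, -2]
(up to reordering of blocks).

Per-block formulas:
  For a 3×3 Jordan block J_3(-2): exp(t · J_3(-2)) = e^(-2t)·(I + t·N + (t^2/2)·N^2), where N is the 3×3 nilpotent shift.

After assembling e^{tJ} and conjugating by P, we get:

e^{tA} =
  [t^2*exp(-2*t) + t*exp(-2*t) + exp(-2*t), t^2*exp(-2*t) + 3*t*exp(-2*t), t^2*exp(-2*t) - t*exp(-2*t)]
  [-t^2*exp(-2*t)/2, -t^2*exp(-2*t)/2 - t*exp(-2*t) + exp(-2*t), -t^2*exp(-2*t)/2 + t*exp(-2*t)]
  [-t^2*exp(-2*t)/2 - t*exp(-2*t), -t^2*exp(-2*t)/2 - 2*t*exp(-2*t), -t^2*exp(-2*t)/2 + exp(-2*t)]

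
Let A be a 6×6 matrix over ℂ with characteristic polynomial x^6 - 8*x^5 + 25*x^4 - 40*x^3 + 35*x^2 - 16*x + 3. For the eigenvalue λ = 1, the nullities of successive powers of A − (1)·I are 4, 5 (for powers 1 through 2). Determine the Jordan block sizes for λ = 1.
Block sizes for λ = 1: [2, 1, 1, 1]

From the dimensions of kernels of powers, the number of Jordan blocks of size at least j is d_j − d_{j−1} where d_j = dim ker(N^j) (with d_0 = 0). Computing the differences gives [4, 1].
The number of blocks of size exactly k is (#blocks of size ≥ k) − (#blocks of size ≥ k + 1), so the partition is: 3 block(s) of size 1, 1 block(s) of size 2.
In nonincreasing order the block sizes are [2, 1, 1, 1].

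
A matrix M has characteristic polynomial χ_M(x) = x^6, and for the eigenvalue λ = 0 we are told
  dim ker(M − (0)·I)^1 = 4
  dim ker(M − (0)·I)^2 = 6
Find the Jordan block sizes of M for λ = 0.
Block sizes for λ = 0: [2, 2, 1, 1]

From the dimensions of kernels of powers, the number of Jordan blocks of size at least j is d_j − d_{j−1} where d_j = dim ker(N^j) (with d_0 = 0). Computing the differences gives [4, 2].
The number of blocks of size exactly k is (#blocks of size ≥ k) − (#blocks of size ≥ k + 1), so the partition is: 2 block(s) of size 1, 2 block(s) of size 2.
In nonincreasing order the block sizes are [2, 2, 1, 1].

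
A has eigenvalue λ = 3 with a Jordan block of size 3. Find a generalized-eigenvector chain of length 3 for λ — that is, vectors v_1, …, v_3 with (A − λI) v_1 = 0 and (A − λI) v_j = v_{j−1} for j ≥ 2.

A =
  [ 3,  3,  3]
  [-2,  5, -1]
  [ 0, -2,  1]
A Jordan chain for λ = 3 of length 3:
v_1 = (-6, -4, 4)ᵀ
v_2 = (0, -2, 0)ᵀ
v_3 = (1, 0, 0)ᵀ

Let N = A − (3)·I. We want v_3 with N^3 v_3 = 0 but N^2 v_3 ≠ 0; then v_{j-1} := N · v_j for j = 3, …, 2.

Pick v_3 = (1, 0, 0)ᵀ.
Then v_2 = N · v_3 = (0, -2, 0)ᵀ.
Then v_1 = N · v_2 = (-6, -4, 4)ᵀ.

Sanity check: (A − (3)·I) v_1 = (0, 0, 0)ᵀ = 0. ✓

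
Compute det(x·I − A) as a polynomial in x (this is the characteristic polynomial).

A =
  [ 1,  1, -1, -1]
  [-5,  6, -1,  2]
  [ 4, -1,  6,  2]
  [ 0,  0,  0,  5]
x^4 - 18*x^3 + 121*x^2 - 360*x + 400

Expanding det(x·I − A) (e.g. by cofactor expansion or by noting that A is similar to its Jordan form J, which has the same characteristic polynomial as A) gives
  χ_A(x) = x^4 - 18*x^3 + 121*x^2 - 360*x + 400
which factors as (x - 5)^2*(x - 4)^2. The eigenvalues (with algebraic multiplicities) are λ = 4 with multiplicity 2, λ = 5 with multiplicity 2.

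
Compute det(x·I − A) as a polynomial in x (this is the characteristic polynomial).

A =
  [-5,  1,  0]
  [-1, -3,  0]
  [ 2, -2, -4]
x^3 + 12*x^2 + 48*x + 64

Expanding det(x·I − A) (e.g. by cofactor expansion or by noting that A is similar to its Jordan form J, which has the same characteristic polynomial as A) gives
  χ_A(x) = x^3 + 12*x^2 + 48*x + 64
which factors as (x + 4)^3. The eigenvalues (with algebraic multiplicities) are λ = -4 with multiplicity 3.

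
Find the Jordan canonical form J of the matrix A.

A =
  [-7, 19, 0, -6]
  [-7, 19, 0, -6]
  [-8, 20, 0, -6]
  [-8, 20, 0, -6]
J_2(0) ⊕ J_1(0) ⊕ J_1(6)

The characteristic polynomial is
  det(x·I − A) = x^4 - 6*x^3 = x^3*(x - 6)

Eigenvalues and multiplicities (the geometric multiplicity of λ is n − rank(A − λI), which equals the number of Jordan blocks for λ):
  λ = 0: algebraic multiplicity = 3, geometric multiplicity = 2
  λ = 6: algebraic multiplicity = 1, geometric multiplicity = 1

Determining the block sizes for each eigenvalue:
  λ = 0: 2 blocks summing to 3 forces exactly one block of size 2 and the rest size 1 → block sizes [2, 1]
  λ = 6: one block (gm = 1), so the single block has size am = 1 → block sizes [1]

Assembling the blocks gives a Jordan form
J =
  [0, 1, 0, 0]
  [0, 0, 0, 0]
  [0, 0, 0, 0]
  [0, 0, 0, 6]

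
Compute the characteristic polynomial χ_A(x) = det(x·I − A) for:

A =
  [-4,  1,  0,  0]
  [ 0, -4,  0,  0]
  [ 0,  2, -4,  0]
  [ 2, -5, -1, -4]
x^4 + 16*x^3 + 96*x^2 + 256*x + 256

Expanding det(x·I − A) (e.g. by cofactor expansion or by noting that A is similar to its Jordan form J, which has the same characteristic polynomial as A) gives
  χ_A(x) = x^4 + 16*x^3 + 96*x^2 + 256*x + 256
which factors as (x + 4)^4. The eigenvalues (with algebraic multiplicities) are λ = -4 with multiplicity 4.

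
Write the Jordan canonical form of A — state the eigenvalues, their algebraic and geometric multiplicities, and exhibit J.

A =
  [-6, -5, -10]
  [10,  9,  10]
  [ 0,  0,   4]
J_1(-1) ⊕ J_1(4) ⊕ J_1(4)

The characteristic polynomial is
  det(x·I − A) = x^3 - 7*x^2 + 8*x + 16 = (x - 4)^2*(x + 1)

Eigenvalues and multiplicities (the geometric multiplicity of λ is n − rank(A − λI), which equals the number of Jordan blocks for λ):
  λ = -1: algebraic multiplicity = 1, geometric multiplicity = 1
  λ = 4: algebraic multiplicity = 2, geometric multiplicity = 2

Determining the block sizes for each eigenvalue:
  λ = -1: one block (gm = 1), so the single block has size am = 1 → block sizes [1]
  λ = 4: gm = am = 2, so every block has size 1 → block sizes [1, 1]

Assembling the blocks gives a Jordan form
J =
  [-1, 0, 0]
  [ 0, 4, 0]
  [ 0, 0, 4]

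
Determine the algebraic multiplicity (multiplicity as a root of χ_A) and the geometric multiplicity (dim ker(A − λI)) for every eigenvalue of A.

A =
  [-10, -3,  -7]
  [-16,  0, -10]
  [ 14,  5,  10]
λ = 0: alg = 3, geom = 1

Step 1 — factor the characteristic polynomial to read off the algebraic multiplicities:
  χ_A(x) = x^3

Step 2 — compute geometric multiplicities via the rank-nullity identity g(λ) = n − rank(A − λI):
  rank(A − (0)·I) = 2, so dim ker(A − (0)·I) = n − 2 = 1

Summary:
  λ = 0: algebraic multiplicity = 3, geometric multiplicity = 1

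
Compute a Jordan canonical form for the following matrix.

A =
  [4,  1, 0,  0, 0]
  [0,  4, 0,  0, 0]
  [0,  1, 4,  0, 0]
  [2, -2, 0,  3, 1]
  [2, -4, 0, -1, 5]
J_2(4) ⊕ J_2(4) ⊕ J_1(4)

The characteristic polynomial is
  det(x·I − A) = x^5 - 20*x^4 + 160*x^3 - 640*x^2 + 1280*x - 1024 = (x - 4)^5

Eigenvalues and multiplicities (the geometric multiplicity of λ is n − rank(A − λI), which equals the number of Jordan blocks for λ):
  λ = 4: algebraic multiplicity = 5, geometric multiplicity = 3

Determining the block sizes for each eigenvalue:
  λ = 4: with am = 5 and gm = 3, the partition is not yet determined (e.g. several partitions of 5 into 3 parts exist). Let N = A − (4)·I. Computing rank(N^1) = 2, rank(N^2) = 0; the number of blocks of size ≥ j is rank(N^{j−1}) − rank(N^j), giving [3, 2]. So we have 2 block(s) of size 2, 1 block(s) of size 1 → block sizes [2, 2, 1]

Assembling the blocks gives a Jordan form
J =
  [4, 1, 0, 0, 0]
  [0, 4, 0, 0, 0]
  [0, 0, 4, 1, 0]
  [0, 0, 0, 4, 0]
  [0, 0, 0, 0, 4]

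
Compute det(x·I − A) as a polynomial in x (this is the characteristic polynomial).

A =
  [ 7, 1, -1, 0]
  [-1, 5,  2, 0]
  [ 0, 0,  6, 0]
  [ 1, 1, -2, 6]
x^4 - 24*x^3 + 216*x^2 - 864*x + 1296

Expanding det(x·I − A) (e.g. by cofactor expansion or by noting that A is similar to its Jordan form J, which has the same characteristic polynomial as A) gives
  χ_A(x) = x^4 - 24*x^3 + 216*x^2 - 864*x + 1296
which factors as (x - 6)^4. The eigenvalues (with algebraic multiplicities) are λ = 6 with multiplicity 4.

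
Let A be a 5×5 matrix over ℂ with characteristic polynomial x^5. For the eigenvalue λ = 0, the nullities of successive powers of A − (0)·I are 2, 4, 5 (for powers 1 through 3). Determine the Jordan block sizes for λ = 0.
Block sizes for λ = 0: [3, 2]

From the dimensions of kernels of powers, the number of Jordan blocks of size at least j is d_j − d_{j−1} where d_j = dim ker(N^j) (with d_0 = 0). Computing the differences gives [2, 2, 1].
The number of blocks of size exactly k is (#blocks of size ≥ k) − (#blocks of size ≥ k + 1), so the partition is: 1 block(s) of size 2, 1 block(s) of size 3.
In nonincreasing order the block sizes are [3, 2].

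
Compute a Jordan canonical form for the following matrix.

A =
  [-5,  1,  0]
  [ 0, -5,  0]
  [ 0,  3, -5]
J_2(-5) ⊕ J_1(-5)

The characteristic polynomial is
  det(x·I − A) = x^3 + 15*x^2 + 75*x + 125 = (x + 5)^3

Eigenvalues and multiplicities (the geometric multiplicity of λ is n − rank(A − λI), which equals the number of Jordan blocks for λ):
  λ = -5: algebraic multiplicity = 3, geometric multiplicity = 2

Determining the block sizes for each eigenvalue:
  λ = -5: 2 blocks summing to 3 forces exactly one block of size 2 and the rest size 1 → block sizes [2, 1]

Assembling the blocks gives a Jordan form
J =
  [-5,  1,  0]
  [ 0, -5,  0]
  [ 0,  0, -5]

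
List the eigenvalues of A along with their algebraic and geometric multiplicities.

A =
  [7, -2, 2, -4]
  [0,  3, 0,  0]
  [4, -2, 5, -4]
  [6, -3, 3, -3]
λ = 3: alg = 4, geom = 3

Step 1 — factor the characteristic polynomial to read off the algebraic multiplicities:
  χ_A(x) = (x - 3)^4

Step 2 — compute geometric multiplicities via the rank-nullity identity g(λ) = n − rank(A − λI):
  rank(A − (3)·I) = 1, so dim ker(A − (3)·I) = n − 1 = 3

Summary:
  λ = 3: algebraic multiplicity = 4, geometric multiplicity = 3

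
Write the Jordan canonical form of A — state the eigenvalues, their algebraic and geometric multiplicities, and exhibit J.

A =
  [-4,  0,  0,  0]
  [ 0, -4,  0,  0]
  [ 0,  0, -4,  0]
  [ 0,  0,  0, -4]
J_1(-4) ⊕ J_1(-4) ⊕ J_1(-4) ⊕ J_1(-4)

The characteristic polynomial is
  det(x·I − A) = x^4 + 16*x^3 + 96*x^2 + 256*x + 256 = (x + 4)^4

Eigenvalues and multiplicities (the geometric multiplicity of λ is n − rank(A − λI), which equals the number of Jordan blocks for λ):
  λ = -4: algebraic multiplicity = 4, geometric multiplicity = 4

Determining the block sizes for each eigenvalue:
  λ = -4: gm = am = 4, so every block has size 1 → block sizes [1, 1, 1, 1]

Assembling the blocks gives a Jordan form
J =
  [-4,  0,  0,  0]
  [ 0, -4,  0,  0]
  [ 0,  0, -4,  0]
  [ 0,  0,  0, -4]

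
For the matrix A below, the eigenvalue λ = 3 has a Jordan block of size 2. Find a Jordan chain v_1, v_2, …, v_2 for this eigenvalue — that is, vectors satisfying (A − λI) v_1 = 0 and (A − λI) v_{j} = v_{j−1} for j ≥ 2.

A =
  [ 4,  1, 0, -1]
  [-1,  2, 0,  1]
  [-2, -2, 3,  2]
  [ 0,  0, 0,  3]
A Jordan chain for λ = 3 of length 2:
v_1 = (1, -1, -2, 0)ᵀ
v_2 = (1, 0, 0, 0)ᵀ

Let N = A − (3)·I. We want v_2 with N^2 v_2 = 0 but N^1 v_2 ≠ 0; then v_{j-1} := N · v_j for j = 2, …, 2.

Pick v_2 = (1, 0, 0, 0)ᵀ.
Then v_1 = N · v_2 = (1, -1, -2, 0)ᵀ.

Sanity check: (A − (3)·I) v_1 = (0, 0, 0, 0)ᵀ = 0. ✓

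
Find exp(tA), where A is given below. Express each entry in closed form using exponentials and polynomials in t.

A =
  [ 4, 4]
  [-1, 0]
e^{tA} =
  [2*t*exp(2*t) + exp(2*t), 4*t*exp(2*t)]
  [-t*exp(2*t), -2*t*exp(2*t) + exp(2*t)]

Strategy: write A = P · J · P⁻¹ where J is a Jordan canonical form, so e^{tA} = P · e^{tJ} · P⁻¹, and e^{tJ} can be computed block-by-block.

A has Jordan form
J =
  [2, 1]
  [0, 2]
(up to reordering of blocks).

Per-block formulas:
  For a 2×2 Jordan block J_2(2): exp(t · J_2(2)) = e^(2t)·(I + t·N), where N is the 2×2 nilpotent shift.

After assembling e^{tJ} and conjugating by P, we get:

e^{tA} =
  [2*t*exp(2*t) + exp(2*t), 4*t*exp(2*t)]
  [-t*exp(2*t), -2*t*exp(2*t) + exp(2*t)]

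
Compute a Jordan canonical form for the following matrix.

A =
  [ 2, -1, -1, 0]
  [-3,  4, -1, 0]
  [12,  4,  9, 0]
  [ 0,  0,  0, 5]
J_2(5) ⊕ J_1(5) ⊕ J_1(5)

The characteristic polynomial is
  det(x·I − A) = x^4 - 20*x^3 + 150*x^2 - 500*x + 625 = (x - 5)^4

Eigenvalues and multiplicities (the geometric multiplicity of λ is n − rank(A − λI), which equals the number of Jordan blocks for λ):
  λ = 5: algebraic multiplicity = 4, geometric multiplicity = 3

Determining the block sizes for each eigenvalue:
  λ = 5: 3 blocks summing to 4 forces exactly one block of size 2 and the rest size 1 → block sizes [2, 1, 1]

Assembling the blocks gives a Jordan form
J =
  [5, 1, 0, 0]
  [0, 5, 0, 0]
  [0, 0, 5, 0]
  [0, 0, 0, 5]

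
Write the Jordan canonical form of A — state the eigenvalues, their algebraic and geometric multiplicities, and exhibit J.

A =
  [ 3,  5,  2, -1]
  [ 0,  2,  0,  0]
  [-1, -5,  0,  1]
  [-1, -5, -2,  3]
J_2(2) ⊕ J_1(2) ⊕ J_1(2)

The characteristic polynomial is
  det(x·I − A) = x^4 - 8*x^3 + 24*x^2 - 32*x + 16 = (x - 2)^4

Eigenvalues and multiplicities (the geometric multiplicity of λ is n − rank(A − λI), which equals the number of Jordan blocks for λ):
  λ = 2: algebraic multiplicity = 4, geometric multiplicity = 3

Determining the block sizes for each eigenvalue:
  λ = 2: 3 blocks summing to 4 forces exactly one block of size 2 and the rest size 1 → block sizes [2, 1, 1]

Assembling the blocks gives a Jordan form
J =
  [2, 1, 0, 0]
  [0, 2, 0, 0]
  [0, 0, 2, 0]
  [0, 0, 0, 2]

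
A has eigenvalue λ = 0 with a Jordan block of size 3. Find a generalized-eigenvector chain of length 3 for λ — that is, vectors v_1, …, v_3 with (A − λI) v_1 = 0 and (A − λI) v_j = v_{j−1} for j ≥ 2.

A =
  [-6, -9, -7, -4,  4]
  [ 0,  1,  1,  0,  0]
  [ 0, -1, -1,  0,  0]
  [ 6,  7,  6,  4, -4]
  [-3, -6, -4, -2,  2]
A Jordan chain for λ = 0 of length 3:
v_1 = (0, 0, 0, -1, -1)ᵀ
v_2 = (-9, 1, -1, 7, -6)ᵀ
v_3 = (0, 1, 0, 0, 0)ᵀ

Let N = A − (0)·I. We want v_3 with N^3 v_3 = 0 but N^2 v_3 ≠ 0; then v_{j-1} := N · v_j for j = 3, …, 2.

Pick v_3 = (0, 1, 0, 0, 0)ᵀ.
Then v_2 = N · v_3 = (-9, 1, -1, 7, -6)ᵀ.
Then v_1 = N · v_2 = (0, 0, 0, -1, -1)ᵀ.

Sanity check: (A − (0)·I) v_1 = (0, 0, 0, 0, 0)ᵀ = 0. ✓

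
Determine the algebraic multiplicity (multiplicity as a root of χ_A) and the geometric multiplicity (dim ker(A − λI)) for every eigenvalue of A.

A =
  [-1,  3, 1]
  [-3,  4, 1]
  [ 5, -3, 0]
λ = 1: alg = 3, geom = 1

Step 1 — factor the characteristic polynomial to read off the algebraic multiplicities:
  χ_A(x) = (x - 1)^3

Step 2 — compute geometric multiplicities via the rank-nullity identity g(λ) = n − rank(A − λI):
  rank(A − (1)·I) = 2, so dim ker(A − (1)·I) = n − 2 = 1

Summary:
  λ = 1: algebraic multiplicity = 3, geometric multiplicity = 1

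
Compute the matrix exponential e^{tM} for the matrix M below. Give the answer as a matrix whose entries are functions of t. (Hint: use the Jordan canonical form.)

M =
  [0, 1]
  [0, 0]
e^{tM} =
  [1, t]
  [0, 1]

Strategy: write M = P · J · P⁻¹ where J is a Jordan canonical form, so e^{tM} = P · e^{tJ} · P⁻¹, and e^{tJ} can be computed block-by-block.

M has Jordan form
J =
  [0, 1]
  [0, 0]
(up to reordering of blocks).

Per-block formulas:
  For a 2×2 Jordan block J_2(0): exp(t · J_2(0)) = e^(0t)·(I + t·N), where N is the 2×2 nilpotent shift.

After assembling e^{tJ} and conjugating by P, we get:

e^{tM} =
  [1, t]
  [0, 1]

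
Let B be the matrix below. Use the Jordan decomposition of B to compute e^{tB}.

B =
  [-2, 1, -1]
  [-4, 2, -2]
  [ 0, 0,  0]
e^{tB} =
  [1 - 2*t, t, -t]
  [-4*t, 2*t + 1, -2*t]
  [0, 0, 1]

Strategy: write B = P · J · P⁻¹ where J is a Jordan canonical form, so e^{tB} = P · e^{tJ} · P⁻¹, and e^{tJ} can be computed block-by-block.

B has Jordan form
J =
  [0, 1, 0]
  [0, 0, 0]
  [0, 0, 0]
(up to reordering of blocks).

Per-block formulas:
  For a 2×2 Jordan block J_2(0): exp(t · J_2(0)) = e^(0t)·(I + t·N), where N is the 2×2 nilpotent shift.
  For a 1×1 block at λ = 0: exp(t · [0]) = [e^(0t)].

After assembling e^{tJ} and conjugating by P, we get:

e^{tB} =
  [1 - 2*t, t, -t]
  [-4*t, 2*t + 1, -2*t]
  [0, 0, 1]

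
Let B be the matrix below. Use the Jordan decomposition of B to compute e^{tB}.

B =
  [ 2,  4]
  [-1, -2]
e^{tB} =
  [2*t + 1, 4*t]
  [-t, 1 - 2*t]

Strategy: write B = P · J · P⁻¹ where J is a Jordan canonical form, so e^{tB} = P · e^{tJ} · P⁻¹, and e^{tJ} can be computed block-by-block.

B has Jordan form
J =
  [0, 1]
  [0, 0]
(up to reordering of blocks).

Per-block formulas:
  For a 2×2 Jordan block J_2(0): exp(t · J_2(0)) = e^(0t)·(I + t·N), where N is the 2×2 nilpotent shift.

After assembling e^{tJ} and conjugating by P, we get:

e^{tB} =
  [2*t + 1, 4*t]
  [-t, 1 - 2*t]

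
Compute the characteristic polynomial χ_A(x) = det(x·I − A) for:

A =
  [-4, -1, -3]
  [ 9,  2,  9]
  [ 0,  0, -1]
x^3 + 3*x^2 + 3*x + 1

Expanding det(x·I − A) (e.g. by cofactor expansion or by noting that A is similar to its Jordan form J, which has the same characteristic polynomial as A) gives
  χ_A(x) = x^3 + 3*x^2 + 3*x + 1
which factors as (x + 1)^3. The eigenvalues (with algebraic multiplicities) are λ = -1 with multiplicity 3.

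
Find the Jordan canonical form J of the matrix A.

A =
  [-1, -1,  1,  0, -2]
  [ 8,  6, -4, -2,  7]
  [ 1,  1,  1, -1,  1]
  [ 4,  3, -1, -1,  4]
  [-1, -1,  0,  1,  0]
J_3(1) ⊕ J_2(1)

The characteristic polynomial is
  det(x·I − A) = x^5 - 5*x^4 + 10*x^3 - 10*x^2 + 5*x - 1 = (x - 1)^5

Eigenvalues and multiplicities (the geometric multiplicity of λ is n − rank(A − λI), which equals the number of Jordan blocks for λ):
  λ = 1: algebraic multiplicity = 5, geometric multiplicity = 2

Determining the block sizes for each eigenvalue:
  λ = 1: with am = 5 and gm = 2, the partition is not yet determined (e.g. several partitions of 5 into 2 parts exist). Let N = A − (1)·I. Computing rank(N^1) = 3, rank(N^2) = 1, rank(N^3) = 0; the number of blocks of size ≥ j is rank(N^{j−1}) − rank(N^j), giving [2, 2, 1]. So we have 1 block(s) of size 3, 1 block(s) of size 2 → block sizes [3, 2]

Assembling the blocks gives a Jordan form
J =
  [1, 1, 0, 0, 0]
  [0, 1, 1, 0, 0]
  [0, 0, 1, 0, 0]
  [0, 0, 0, 1, 1]
  [0, 0, 0, 0, 1]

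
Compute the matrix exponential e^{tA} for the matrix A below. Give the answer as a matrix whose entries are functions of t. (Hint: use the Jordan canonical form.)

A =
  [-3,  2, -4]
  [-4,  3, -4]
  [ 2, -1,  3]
e^{tA} =
  [-4*t*exp(t) + exp(t), 2*t*exp(t), -4*t*exp(t)]
  [-4*t*exp(t), 2*t*exp(t) + exp(t), -4*t*exp(t)]
  [2*t*exp(t), -t*exp(t), 2*t*exp(t) + exp(t)]

Strategy: write A = P · J · P⁻¹ where J is a Jordan canonical form, so e^{tA} = P · e^{tJ} · P⁻¹, and e^{tJ} can be computed block-by-block.

A has Jordan form
J =
  [1, 1, 0]
  [0, 1, 0]
  [0, 0, 1]
(up to reordering of blocks).

Per-block formulas:
  For a 2×2 Jordan block J_2(1): exp(t · J_2(1)) = e^(1t)·(I + t·N), where N is the 2×2 nilpotent shift.
  For a 1×1 block at λ = 1: exp(t · [1]) = [e^(1t)].

After assembling e^{tJ} and conjugating by P, we get:

e^{tA} =
  [-4*t*exp(t) + exp(t), 2*t*exp(t), -4*t*exp(t)]
  [-4*t*exp(t), 2*t*exp(t) + exp(t), -4*t*exp(t)]
  [2*t*exp(t), -t*exp(t), 2*t*exp(t) + exp(t)]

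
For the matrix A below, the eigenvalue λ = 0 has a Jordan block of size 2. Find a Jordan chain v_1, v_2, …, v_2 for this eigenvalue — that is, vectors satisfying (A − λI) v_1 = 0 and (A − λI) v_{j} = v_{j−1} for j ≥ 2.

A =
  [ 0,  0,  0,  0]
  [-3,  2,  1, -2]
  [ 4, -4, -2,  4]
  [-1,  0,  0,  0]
A Jordan chain for λ = 0 of length 2:
v_1 = (0, -3, 4, -1)ᵀ
v_2 = (1, 0, 0, 0)ᵀ

Let N = A − (0)·I. We want v_2 with N^2 v_2 = 0 but N^1 v_2 ≠ 0; then v_{j-1} := N · v_j for j = 2, …, 2.

Pick v_2 = (1, 0, 0, 0)ᵀ.
Then v_1 = N · v_2 = (0, -3, 4, -1)ᵀ.

Sanity check: (A − (0)·I) v_1 = (0, 0, 0, 0)ᵀ = 0. ✓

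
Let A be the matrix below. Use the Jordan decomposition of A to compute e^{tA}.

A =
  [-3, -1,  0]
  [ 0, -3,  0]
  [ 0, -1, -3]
e^{tA} =
  [exp(-3*t), -t*exp(-3*t), 0]
  [0, exp(-3*t), 0]
  [0, -t*exp(-3*t), exp(-3*t)]

Strategy: write A = P · J · P⁻¹ where J is a Jordan canonical form, so e^{tA} = P · e^{tJ} · P⁻¹, and e^{tJ} can be computed block-by-block.

A has Jordan form
J =
  [-3,  1,  0]
  [ 0, -3,  0]
  [ 0,  0, -3]
(up to reordering of blocks).

Per-block formulas:
  For a 2×2 Jordan block J_2(-3): exp(t · J_2(-3)) = e^(-3t)·(I + t·N), where N is the 2×2 nilpotent shift.
  For a 1×1 block at λ = -3: exp(t · [-3]) = [e^(-3t)].

After assembling e^{tJ} and conjugating by P, we get:

e^{tA} =
  [exp(-3*t), -t*exp(-3*t), 0]
  [0, exp(-3*t), 0]
  [0, -t*exp(-3*t), exp(-3*t)]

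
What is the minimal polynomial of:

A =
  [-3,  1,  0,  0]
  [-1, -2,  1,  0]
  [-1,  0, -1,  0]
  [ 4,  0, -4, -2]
x^3 + 6*x^2 + 12*x + 8

The characteristic polynomial is χ_A(x) = (x + 2)^4, so the eigenvalues are known. The minimal polynomial is
  m_A(x) = Π_λ (x − λ)^{k_λ}
where k_λ is the size of the *largest* Jordan block for λ (equivalently, the smallest k with (A − λI)^k v = 0 for every generalised eigenvector v of λ).

  λ = -2: largest Jordan block has size 3, contributing (x + 2)^3

So m_A(x) = (x + 2)^3 = x^3 + 6*x^2 + 12*x + 8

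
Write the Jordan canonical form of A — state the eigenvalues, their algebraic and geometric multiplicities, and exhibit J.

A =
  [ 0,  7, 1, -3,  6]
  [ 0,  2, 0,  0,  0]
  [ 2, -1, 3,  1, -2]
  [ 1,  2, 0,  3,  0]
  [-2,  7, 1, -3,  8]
J_1(2) ⊕ J_1(2) ⊕ J_3(4)

The characteristic polynomial is
  det(x·I − A) = x^5 - 16*x^4 + 100*x^3 - 304*x^2 + 448*x - 256 = (x - 4)^3*(x - 2)^2

Eigenvalues and multiplicities (the geometric multiplicity of λ is n − rank(A − λI), which equals the number of Jordan blocks for λ):
  λ = 2: algebraic multiplicity = 2, geometric multiplicity = 2
  λ = 4: algebraic multiplicity = 3, geometric multiplicity = 1

Determining the block sizes for each eigenvalue:
  λ = 2: gm = am = 2, so every block has size 1 → block sizes [1, 1]
  λ = 4: one block (gm = 1), so the single block has size am = 3 → block sizes [3]

Assembling the blocks gives a Jordan form
J =
  [2, 0, 0, 0, 0]
  [0, 2, 0, 0, 0]
  [0, 0, 4, 1, 0]
  [0, 0, 0, 4, 1]
  [0, 0, 0, 0, 4]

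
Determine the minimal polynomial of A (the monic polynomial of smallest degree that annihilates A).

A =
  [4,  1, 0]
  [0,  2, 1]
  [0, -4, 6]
x^3 - 12*x^2 + 48*x - 64

The characteristic polynomial is χ_A(x) = (x - 4)^3, so the eigenvalues are known. The minimal polynomial is
  m_A(x) = Π_λ (x − λ)^{k_λ}
where k_λ is the size of the *largest* Jordan block for λ (equivalently, the smallest k with (A − λI)^k v = 0 for every generalised eigenvector v of λ).

  λ = 4: largest Jordan block has size 3, contributing (x − 4)^3

So m_A(x) = (x - 4)^3 = x^3 - 12*x^2 + 48*x - 64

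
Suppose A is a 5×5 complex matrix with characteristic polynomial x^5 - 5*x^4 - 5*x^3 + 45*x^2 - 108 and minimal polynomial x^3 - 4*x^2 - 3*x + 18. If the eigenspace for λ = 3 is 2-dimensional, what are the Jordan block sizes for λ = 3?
Block sizes for λ = 3: [2, 1]

Step 1 — from the characteristic polynomial, algebraic multiplicity of λ = 3 is 3. From dim ker(A − (3)·I) = 2, there are exactly 2 Jordan blocks for λ = 3.
Step 2 — from the minimal polynomial, the factor (x − 3)^2 tells us the largest block for λ = 3 has size 2.
Step 3 — with total size 3, 2 blocks, and largest block 2, the block sizes (in nonincreasing order) are [2, 1].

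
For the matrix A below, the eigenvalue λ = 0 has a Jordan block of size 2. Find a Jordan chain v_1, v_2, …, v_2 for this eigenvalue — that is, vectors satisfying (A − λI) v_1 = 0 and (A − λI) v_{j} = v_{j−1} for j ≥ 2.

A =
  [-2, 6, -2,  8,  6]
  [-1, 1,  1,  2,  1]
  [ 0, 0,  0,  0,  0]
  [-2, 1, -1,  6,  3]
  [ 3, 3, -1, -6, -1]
A Jordan chain for λ = 0 of length 2:
v_1 = (-2, -1, 0, -2, 3)ᵀ
v_2 = (1, 0, 0, 0, 0)ᵀ

Let N = A − (0)·I. We want v_2 with N^2 v_2 = 0 but N^1 v_2 ≠ 0; then v_{j-1} := N · v_j for j = 2, …, 2.

Pick v_2 = (1, 0, 0, 0, 0)ᵀ.
Then v_1 = N · v_2 = (-2, -1, 0, -2, 3)ᵀ.

Sanity check: (A − (0)·I) v_1 = (0, 0, 0, 0, 0)ᵀ = 0. ✓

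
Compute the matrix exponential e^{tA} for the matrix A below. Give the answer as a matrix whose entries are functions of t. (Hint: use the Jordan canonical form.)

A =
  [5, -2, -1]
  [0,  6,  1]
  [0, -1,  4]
e^{tA} =
  [exp(5*t), -t^2*exp(5*t)/2 - 2*t*exp(5*t), -t^2*exp(5*t)/2 - t*exp(5*t)]
  [0, t*exp(5*t) + exp(5*t), t*exp(5*t)]
  [0, -t*exp(5*t), -t*exp(5*t) + exp(5*t)]

Strategy: write A = P · J · P⁻¹ where J is a Jordan canonical form, so e^{tA} = P · e^{tJ} · P⁻¹, and e^{tJ} can be computed block-by-block.

A has Jordan form
J =
  [5, 1, 0]
  [0, 5, 1]
  [0, 0, 5]
(up to reordering of blocks).

Per-block formulas:
  For a 3×3 Jordan block J_3(5): exp(t · J_3(5)) = e^(5t)·(I + t·N + (t^2/2)·N^2), where N is the 3×3 nilpotent shift.

After assembling e^{tJ} and conjugating by P, we get:

e^{tA} =
  [exp(5*t), -t^2*exp(5*t)/2 - 2*t*exp(5*t), -t^2*exp(5*t)/2 - t*exp(5*t)]
  [0, t*exp(5*t) + exp(5*t), t*exp(5*t)]
  [0, -t*exp(5*t), -t*exp(5*t) + exp(5*t)]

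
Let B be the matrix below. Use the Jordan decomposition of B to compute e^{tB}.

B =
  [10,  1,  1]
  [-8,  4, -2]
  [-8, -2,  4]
e^{tB} =
  [4*t*exp(6*t) + exp(6*t), t*exp(6*t), t*exp(6*t)]
  [-8*t*exp(6*t), -2*t*exp(6*t) + exp(6*t), -2*t*exp(6*t)]
  [-8*t*exp(6*t), -2*t*exp(6*t), -2*t*exp(6*t) + exp(6*t)]

Strategy: write B = P · J · P⁻¹ where J is a Jordan canonical form, so e^{tB} = P · e^{tJ} · P⁻¹, and e^{tJ} can be computed block-by-block.

B has Jordan form
J =
  [6, 1, 0]
  [0, 6, 0]
  [0, 0, 6]
(up to reordering of blocks).

Per-block formulas:
  For a 1×1 block at λ = 6: exp(t · [6]) = [e^(6t)].
  For a 2×2 Jordan block J_2(6): exp(t · J_2(6)) = e^(6t)·(I + t·N), where N is the 2×2 nilpotent shift.

After assembling e^{tJ} and conjugating by P, we get:

e^{tB} =
  [4*t*exp(6*t) + exp(6*t), t*exp(6*t), t*exp(6*t)]
  [-8*t*exp(6*t), -2*t*exp(6*t) + exp(6*t), -2*t*exp(6*t)]
  [-8*t*exp(6*t), -2*t*exp(6*t), -2*t*exp(6*t) + exp(6*t)]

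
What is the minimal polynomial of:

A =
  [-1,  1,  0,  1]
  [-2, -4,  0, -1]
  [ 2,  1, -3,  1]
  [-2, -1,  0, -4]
x^2 + 6*x + 9

The characteristic polynomial is χ_A(x) = (x + 3)^4, so the eigenvalues are known. The minimal polynomial is
  m_A(x) = Π_λ (x − λ)^{k_λ}
where k_λ is the size of the *largest* Jordan block for λ (equivalently, the smallest k with (A − λI)^k v = 0 for every generalised eigenvector v of λ).

  λ = -3: largest Jordan block has size 2, contributing (x + 3)^2

So m_A(x) = (x + 3)^2 = x^2 + 6*x + 9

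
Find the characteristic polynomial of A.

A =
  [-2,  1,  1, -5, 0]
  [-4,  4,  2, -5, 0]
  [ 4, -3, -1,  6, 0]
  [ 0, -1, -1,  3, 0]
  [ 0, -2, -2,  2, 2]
x^5 - 6*x^4 + 8*x^3 + 16*x^2 - 48*x + 32

Expanding det(x·I − A) (e.g. by cofactor expansion or by noting that A is similar to its Jordan form J, which has the same characteristic polynomial as A) gives
  χ_A(x) = x^5 - 6*x^4 + 8*x^3 + 16*x^2 - 48*x + 32
which factors as (x - 2)^4*(x + 2). The eigenvalues (with algebraic multiplicities) are λ = -2 with multiplicity 1, λ = 2 with multiplicity 4.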